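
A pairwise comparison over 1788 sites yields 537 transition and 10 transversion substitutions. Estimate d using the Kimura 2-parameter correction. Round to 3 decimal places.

P = 537/1788 ≈ 0.300336 and Q = 10/1788 ≈ 0.005593.
Under the Kimura two-parameter model, d = −½ ln(1 − 2P − Q) − ¼ ln(1 − 2Q).
1 − 2P − Q = 0.393735, giving −½ ln(0.393735) = 0.466039.
1 − 2Q = 0.988814, giving −¼ ln(0.988814) = 0.002812.
d = 0.466039 + 0.002812 = 0.468851.

0.469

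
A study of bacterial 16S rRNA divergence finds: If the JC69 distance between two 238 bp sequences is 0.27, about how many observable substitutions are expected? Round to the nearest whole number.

54

Invert JC69: p = (3/4)(1 − e^(−4d/3)) = 0.75 × (1 − e^(-0.36)) = 0.75 × (1 − 0.697676) = 0.226743.
Expected differing sites = pL ≈ 0.226743 × 238 = 53.964834 ≈ 54.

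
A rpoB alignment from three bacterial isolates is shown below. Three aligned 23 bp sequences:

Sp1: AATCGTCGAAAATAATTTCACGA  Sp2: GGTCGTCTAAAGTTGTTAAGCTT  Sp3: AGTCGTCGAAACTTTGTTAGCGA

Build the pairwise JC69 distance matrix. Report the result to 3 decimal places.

Sp1–Sp2: 11/23 sites differ → p ≈ 0.478261, d = −0.75 ln(1 − 0.637681) = 0.761423 ≈ 0.761.
Sp1–Sp3: 7/23 sites differ → p ≈ 0.304348, d = −0.75 ln(1 − 0.405797) = 0.390401 ≈ 0.390.
Sp2–Sp3: 8/23 sites differ → p ≈ 0.347826, d = −0.75 ln(1 − 0.463768) = 0.467391 ≈ 0.467.

d(Sp1,Sp2) = 0.761, d(Sp1,Sp3) = 0.390, d(Sp2,Sp3) = 0.467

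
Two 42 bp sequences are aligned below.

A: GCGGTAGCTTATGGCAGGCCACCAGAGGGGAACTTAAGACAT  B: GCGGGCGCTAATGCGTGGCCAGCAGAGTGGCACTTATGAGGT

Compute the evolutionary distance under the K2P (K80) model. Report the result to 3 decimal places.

Of 42 sites, 1 differences are transitions and 11 are transversions, so P = 1/42 ≈ 0.02381 and Q = 11/42 ≈ 0.261905.
Under the Kimura two-parameter model, d = −½ ln(1 − 2P − Q) − ¼ ln(1 − 2Q).
1 − 2P − Q = 0.690475, giving −½ ln(0.690475) = 0.185188.
1 − 2Q = 0.47619, giving −¼ ln(0.47619) = 0.185485.
d = 0.185188 + 0.185485 = 0.370673.

0.371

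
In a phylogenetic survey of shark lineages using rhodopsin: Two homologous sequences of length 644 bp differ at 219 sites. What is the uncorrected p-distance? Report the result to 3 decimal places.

0.340

p = 219/644 = 0.340062… ≈ 0.340 (to 3 d.p.).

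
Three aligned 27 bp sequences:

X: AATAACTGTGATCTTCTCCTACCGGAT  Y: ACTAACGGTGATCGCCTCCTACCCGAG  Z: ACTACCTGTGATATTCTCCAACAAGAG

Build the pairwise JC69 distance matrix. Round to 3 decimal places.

d(X,Y) = 0.264, d(X,Z) = 0.318, d(Y,Z) = 0.377

X–Y: 6/27 sites differ → p ≈ 0.222222, d = −0.75 ln(1 − 0.296296) = 0.263548 ≈ 0.264.
X–Z: 7/27 sites differ → p ≈ 0.259259, d = −0.75 ln(1 − 0.345679) = 0.318118 ≈ 0.318.
Y–Z: 8/27 sites differ → p ≈ 0.296296, d = −0.75 ln(1 − 0.395061) = 0.376971 ≈ 0.377.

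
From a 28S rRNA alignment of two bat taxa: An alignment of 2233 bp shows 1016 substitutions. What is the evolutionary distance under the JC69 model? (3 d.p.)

0.700

p = 1016/2233 ≈ 0.454993.
d = −(3/4) ln(1 − 4p/3) = −0.75 ln(1 − 0.606657) = −0.75 ln(0.393343)
  = −0.75 × (-0.933073) = 0.699805 substitutions/site.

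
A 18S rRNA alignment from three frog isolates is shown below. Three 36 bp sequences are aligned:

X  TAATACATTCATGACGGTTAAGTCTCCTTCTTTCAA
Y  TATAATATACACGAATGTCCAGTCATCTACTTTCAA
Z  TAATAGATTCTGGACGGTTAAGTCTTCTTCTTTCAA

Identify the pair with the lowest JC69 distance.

X–Y: 12/36 differ, p = 0.333, d = 0.441.
X–Z: 4/36 differ, p = 0.111, d = 0.120.
Y–Z: 12/36 differ, p = 0.333, d = 0.441.
The smallest distance is between X and Z.

X and Z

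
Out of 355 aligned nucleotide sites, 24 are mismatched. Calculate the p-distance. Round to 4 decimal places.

0.0676

p = 24/355 = 0.067605… ≈ 0.0676 (to 4 d.p.).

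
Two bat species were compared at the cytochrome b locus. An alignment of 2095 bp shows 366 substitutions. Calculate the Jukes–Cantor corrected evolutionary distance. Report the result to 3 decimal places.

p = 366/2095 ≈ 0.174702.
d = −(3/4) ln(1 − 4p/3) = −0.75 ln(1 − 0.232936) = −0.75 ln(0.767064)
  = −0.75 × (-0.265185) = 0.198889 substitutions/site.

0.199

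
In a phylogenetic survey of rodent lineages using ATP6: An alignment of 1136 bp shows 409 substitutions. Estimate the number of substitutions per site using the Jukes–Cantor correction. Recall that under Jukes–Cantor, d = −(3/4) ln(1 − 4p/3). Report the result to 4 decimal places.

p = 409/1136 ≈ 0.360035.
d = −(3/4) ln(1 − 4p/3) = −0.75 ln(1 − 0.480047) = −0.75 ln(0.519953)
  = −0.75 × (-0.654017) = 0.490513 substitutions/site.

0.4905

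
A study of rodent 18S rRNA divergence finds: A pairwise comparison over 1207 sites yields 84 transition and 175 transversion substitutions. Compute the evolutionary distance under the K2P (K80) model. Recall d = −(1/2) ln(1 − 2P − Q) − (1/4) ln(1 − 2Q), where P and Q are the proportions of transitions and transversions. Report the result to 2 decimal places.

P = 84/1207 ≈ 0.069594 and Q = 175/1207 ≈ 0.144988.
Under the Kimura two-parameter model, d = −½ ln(1 − 2P − Q) − ¼ ln(1 − 2Q).
1 − 2P − Q = 0.715824, giving −½ ln(0.715824) = 0.167160.
1 − 2Q = 0.710024, giving −¼ ln(0.710024) = 0.085614.
d = 0.167160 + 0.085614 = 0.252774.

0.25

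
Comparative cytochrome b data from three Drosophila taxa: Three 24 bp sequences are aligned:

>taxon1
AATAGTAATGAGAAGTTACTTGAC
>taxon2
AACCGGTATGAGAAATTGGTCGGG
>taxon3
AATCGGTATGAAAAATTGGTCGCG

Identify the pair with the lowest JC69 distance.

taxon2 and taxon3

taxon1–taxon2: 10/24 differ, p = 0.417, d = 0.608.
taxon1–taxon3: 10/24 differ, p = 0.417, d = 0.608.
taxon2–taxon3: 3/24 differ, p = 0.125, d = 0.137.
The smallest distance is between taxon2 and taxon3.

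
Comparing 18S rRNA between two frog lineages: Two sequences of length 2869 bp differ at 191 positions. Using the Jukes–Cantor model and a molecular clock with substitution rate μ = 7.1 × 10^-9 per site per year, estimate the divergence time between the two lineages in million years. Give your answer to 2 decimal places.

p = 191/2869 ≈ 0.066574.
d = −(3/4) ln(1 − 4p/3) = −0.75 ln(1 − 0.088765) = −0.75 ln(0.911235)
  = −0.75 × (-0.092954) = 0.069716 substitutions/site.
Under a molecular clock d = 2μt, so t = d/(2μ) = 0.069716 / (2 × 7.1 × 10^-9) = 4.91 million years.

4.91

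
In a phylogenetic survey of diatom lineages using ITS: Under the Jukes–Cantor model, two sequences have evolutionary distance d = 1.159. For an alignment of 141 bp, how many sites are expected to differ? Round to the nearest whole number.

83

Invert JC69: p = (3/4)(1 − e^(−4d/3)) = 0.75 × (1 − e^(-1.545333)) = 0.75 × (1 − 0.213241) = 0.590069.
Expected differing sites = pL ≈ 0.590069 × 141 = 83.199729 ≈ 83.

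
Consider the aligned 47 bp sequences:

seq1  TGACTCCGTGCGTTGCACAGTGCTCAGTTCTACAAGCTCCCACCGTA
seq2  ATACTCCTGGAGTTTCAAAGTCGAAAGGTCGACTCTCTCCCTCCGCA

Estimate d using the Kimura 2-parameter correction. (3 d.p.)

Of 47 sites, 1 differences are transitions and 17 are transversions, so P = 1/47 ≈ 0.021277 and Q = 17/47 ≈ 0.361702.
Under the Kimura two-parameter model, d = −½ ln(1 − 2P − Q) − ¼ ln(1 − 2Q).
1 − 2P − Q = 0.595744, giving −½ ln(0.595744) = 0.258972.
1 − 2Q = 0.276596, giving −¼ ln(0.276596) = 0.321299.
d = 0.258972 + 0.321299 = 0.580271.

0.580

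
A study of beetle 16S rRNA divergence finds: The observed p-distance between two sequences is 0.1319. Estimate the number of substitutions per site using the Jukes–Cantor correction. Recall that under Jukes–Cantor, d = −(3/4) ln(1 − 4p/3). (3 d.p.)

d = −(3/4) ln(1 − 4p/3) = −0.75 ln(1 − 0.175867) = −0.75 ln(0.824133)
  = −0.75 × (-0.193423) = 0.145067 substitutions/site.

0.145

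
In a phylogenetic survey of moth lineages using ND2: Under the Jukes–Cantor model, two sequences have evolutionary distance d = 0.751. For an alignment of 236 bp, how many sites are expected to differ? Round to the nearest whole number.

112

Invert JC69: p = (3/4)(1 − e^(−4d/3)) = 0.75 × (1 − e^(-1.001333)) = 0.75 × (1 − 0.367389) = 0.474458.
Expected differing sites = pL ≈ 0.474458 × 236 = 111.972088 ≈ 112.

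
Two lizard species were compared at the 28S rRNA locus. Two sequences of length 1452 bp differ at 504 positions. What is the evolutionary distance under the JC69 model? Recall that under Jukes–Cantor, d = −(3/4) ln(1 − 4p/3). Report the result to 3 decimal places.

0.466

p = 504/1452 ≈ 0.347107.
d = −(3/4) ln(1 − 4p/3) = −0.75 ln(1 − 0.462809) = −0.75 ln(0.537191)
  = −0.75 × (-0.621402) = 0.466052 substitutions/site.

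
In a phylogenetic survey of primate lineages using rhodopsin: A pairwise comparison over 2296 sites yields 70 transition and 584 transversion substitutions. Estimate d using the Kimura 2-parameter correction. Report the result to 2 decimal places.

0.37

P = 70/2296 ≈ 0.030488 and Q = 584/2296 ≈ 0.254355.
Under the Kimura two-parameter model, d = −½ ln(1 − 2P − Q) − ¼ ln(1 − 2Q).
1 − 2P − Q = 0.684669, giving −½ ln(0.684669) = 0.189410.
1 − 2Q = 0.49129, giving −¼ ln(0.49129) = 0.177680.
d = 0.189410 + 0.177680 = 0.367090.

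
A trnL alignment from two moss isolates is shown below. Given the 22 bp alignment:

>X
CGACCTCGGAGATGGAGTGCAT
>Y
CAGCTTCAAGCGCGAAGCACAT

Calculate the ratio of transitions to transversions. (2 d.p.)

11.00

Transitions are A↔G and C↔T; transversions are all other mismatches.
Transitions: 11. Transversions: 1.
R = 11/1 = 11.00.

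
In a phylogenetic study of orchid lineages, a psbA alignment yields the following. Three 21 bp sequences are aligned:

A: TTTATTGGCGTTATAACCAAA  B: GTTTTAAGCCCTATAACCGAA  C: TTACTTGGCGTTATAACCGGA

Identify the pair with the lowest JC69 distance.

A and C

A–B: 7/21 differ, p = 0.333, d = 0.441.
A–C: 4/21 differ, p = 0.190, d = 0.220.
B–C: 8/21 differ, p = 0.381, d = 0.532.
The smallest distance is between A and C.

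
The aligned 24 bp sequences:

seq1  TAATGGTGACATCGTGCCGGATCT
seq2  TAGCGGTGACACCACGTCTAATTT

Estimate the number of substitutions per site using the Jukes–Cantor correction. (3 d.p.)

0.520

The sequences differ at 9 of 24 sites (3, 4, 12, 14, 15, 17, 19, 20, 23), so p = 9/24 = 0.375.
d = −(3/4) ln(1 − 4p/3) = −0.75 ln(1 − 0.5) = −0.75 ln(0.5)
  = −0.75 × (-0.693147) = 0.519860 substitutions/site.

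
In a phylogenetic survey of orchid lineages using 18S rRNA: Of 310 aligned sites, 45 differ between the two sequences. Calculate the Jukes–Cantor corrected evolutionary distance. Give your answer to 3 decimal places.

p = 45/310 ≈ 0.145161.
d = −(3/4) ln(1 − 4p/3) = −0.75 ln(1 − 0.193548) = −0.75 ln(0.806452)
  = −0.75 × (-0.215111) = 0.161333 substitutions/site.

0.161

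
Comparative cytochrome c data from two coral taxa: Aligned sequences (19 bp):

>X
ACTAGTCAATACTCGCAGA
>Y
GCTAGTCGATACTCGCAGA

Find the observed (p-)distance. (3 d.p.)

0.105

The sequences differ at 2 of 19 positions (sites 1, 8).
p = 2/19 = 0.105263… ≈ 0.105 (to 3 d.p.).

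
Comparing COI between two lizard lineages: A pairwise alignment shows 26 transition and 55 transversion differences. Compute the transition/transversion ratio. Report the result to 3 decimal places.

R = 26/55 = 0.472727… ≈ 0.473 (to 3 d.p.).

0.473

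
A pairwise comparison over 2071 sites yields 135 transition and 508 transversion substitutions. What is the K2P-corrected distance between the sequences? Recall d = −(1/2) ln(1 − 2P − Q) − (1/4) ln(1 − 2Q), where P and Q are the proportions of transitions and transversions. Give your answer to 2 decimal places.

P = 135/2071 ≈ 0.065186 and Q = 508/2071 ≈ 0.245292.
Under the Kimura two-parameter model, d = −½ ln(1 − 2P − Q) − ¼ ln(1 − 2Q).
1 − 2P − Q = 0.624336, giving −½ ln(0.624336) = 0.235533.
1 − 2Q = 0.509416, giving −¼ ln(0.509416) = 0.168623.
d = 0.235533 + 0.168623 = 0.404156.

0.40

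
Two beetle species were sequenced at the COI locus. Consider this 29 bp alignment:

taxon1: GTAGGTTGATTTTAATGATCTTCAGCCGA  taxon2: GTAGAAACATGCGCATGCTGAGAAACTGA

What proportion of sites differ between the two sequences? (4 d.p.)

0.5172

The sequences differ at 15 of 29 positions.
p = 15/29 = 0.517241… ≈ 0.5172 (to 4 d.p.).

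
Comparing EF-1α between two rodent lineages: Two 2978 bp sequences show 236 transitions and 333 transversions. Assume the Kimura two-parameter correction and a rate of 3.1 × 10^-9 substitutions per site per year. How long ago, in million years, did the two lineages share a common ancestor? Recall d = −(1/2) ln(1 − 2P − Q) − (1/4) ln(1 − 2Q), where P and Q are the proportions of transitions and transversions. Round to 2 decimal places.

35.62

P = 236/2978 ≈ 0.079248 and Q = 333/2978 ≈ 0.11182.
Under the Kimura two-parameter model, d = −½ ln(1 − 2P − Q) − ¼ ln(1 − 2Q).
1 − 2P − Q = 0.729684, giving −½ ln(0.729684) = 0.157572.
1 − 2Q = 0.77636, giving −¼ ln(0.77636) = 0.063285.
d = 0.157572 + 0.063285 = 0.220857.
Under a molecular clock d = 2μt, so t = d/(2μ) = 0.220857 / (2 × 3.1 × 10^-9) = 35.62 million years.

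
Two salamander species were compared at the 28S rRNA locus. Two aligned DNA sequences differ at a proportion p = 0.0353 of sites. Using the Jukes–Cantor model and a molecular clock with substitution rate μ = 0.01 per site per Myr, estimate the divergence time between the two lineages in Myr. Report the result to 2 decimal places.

d = −(3/4) ln(1 − 4p/3) = −0.75 ln(1 − 0.047067) = −0.75 ln(0.952933)
  = −0.75 × (-0.048211) = 0.036158 substitutions/site.
Under a molecular clock d = 2μt, so t = d/(2μ) = 0.036158 / (2 × 0.01) = 1.81 Myr.

1.81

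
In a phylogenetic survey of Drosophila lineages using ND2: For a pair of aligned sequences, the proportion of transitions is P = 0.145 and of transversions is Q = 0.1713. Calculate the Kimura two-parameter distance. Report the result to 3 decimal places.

Under the Kimura two-parameter model, d = −½ ln(1 − 2P − Q) − ¼ ln(1 − 2Q).
1 − 2P − Q = 0.5387, giving −½ ln(0.5387) = 0.309298.
1 − 2Q = 0.6574, giving −¼ ln(0.6574) = 0.104866.
d = 0.309298 + 0.104866 = 0.414164.

0.414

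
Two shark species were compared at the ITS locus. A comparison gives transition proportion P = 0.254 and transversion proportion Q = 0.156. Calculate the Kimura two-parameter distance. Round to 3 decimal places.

Under the Kimura two-parameter model, d = −½ ln(1 − 2P − Q) − ¼ ln(1 − 2Q).
1 − 2P − Q = 0.336, giving −½ ln(0.336) = 0.545322.
1 − 2Q = 0.688, giving −¼ ln(0.688) = 0.093492.
d = 0.545322 + 0.093492 = 0.638814.

0.639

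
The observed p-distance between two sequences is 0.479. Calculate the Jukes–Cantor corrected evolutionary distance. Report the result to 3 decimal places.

0.763

d = −(3/4) ln(1 − 4p/3) = −0.75 ln(1 − 0.638667) = −0.75 ln(0.361333)
  = −0.75 × (-1.017955) = 0.763466 substitutions/site.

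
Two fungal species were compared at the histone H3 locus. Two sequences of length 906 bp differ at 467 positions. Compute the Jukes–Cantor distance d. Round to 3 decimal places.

0.872

p = 467/906 ≈ 0.515453.
d = −(3/4) ln(1 − 4p/3) = −0.75 ln(1 − 0.687271) = −0.75 ln(0.312729)
  = −0.75 × (-1.162418) = 0.871814 substitutions/site.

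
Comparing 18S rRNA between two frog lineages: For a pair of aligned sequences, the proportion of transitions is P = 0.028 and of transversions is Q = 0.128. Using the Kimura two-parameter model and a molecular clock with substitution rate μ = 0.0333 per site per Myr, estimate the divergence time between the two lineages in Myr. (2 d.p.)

Under the Kimura two-parameter model, d = −½ ln(1 − 2P − Q) − ¼ ln(1 − 2Q).
1 − 2P − Q = 0.816, giving −½ ln(0.816) = 0.101670.
1 − 2Q = 0.744, giving −¼ ln(0.744) = 0.073929.
d = 0.101670 + 0.073929 = 0.175599.
Under a molecular clock d = 2μt, so t = d/(2μ) = 0.175599 / (2 × 0.0333) = 2.64 Myr.

2.64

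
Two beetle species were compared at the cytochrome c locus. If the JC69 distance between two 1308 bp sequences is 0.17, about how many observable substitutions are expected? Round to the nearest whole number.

199

Invert JC69: p = (3/4)(1 − e^(−4d/3)) = 0.75 × (1 − e^(-0.226667)) = 0.75 × (1 − 0.797186) = 0.152111.
Expected differing sites = pL ≈ 0.152111 × 1308 = 198.961188 ≈ 199.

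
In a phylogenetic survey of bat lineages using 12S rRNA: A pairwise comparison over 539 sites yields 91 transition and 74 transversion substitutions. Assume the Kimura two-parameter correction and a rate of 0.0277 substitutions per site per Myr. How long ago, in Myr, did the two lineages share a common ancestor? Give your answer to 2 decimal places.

P = 91/539 ≈ 0.168831 and Q = 74/539 ≈ 0.137291.
Under the Kimura two-parameter model, d = −½ ln(1 − 2P − Q) − ¼ ln(1 − 2Q).
1 − 2P − Q = 0.525047, giving −½ ln(0.525047) = 0.322134.
1 − 2Q = 0.725418, giving −¼ ln(0.725418) = 0.080252.
d = 0.322134 + 0.080252 = 0.402386.
Under a molecular clock d = 2μt, so t = d/(2μ) = 0.402386 / (2 × 0.0277) = 7.26 Myr.

7.26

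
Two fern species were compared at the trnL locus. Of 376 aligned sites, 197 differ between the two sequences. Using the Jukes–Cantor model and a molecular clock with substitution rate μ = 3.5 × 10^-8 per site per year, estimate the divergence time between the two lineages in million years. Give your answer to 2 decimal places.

12.85

p = 197/376 ≈ 0.523936.
d = −(3/4) ln(1 − 4p/3) = −0.75 ln(1 − 0.698581) = −0.75 ln(0.301419)
  = −0.75 × (-1.199254) = 0.899441 substitutions/site.
Under a molecular clock d = 2μt, so t = d/(2μ) = 0.899441 / (2 × 3.5 × 10^-8) = 12.85 million years.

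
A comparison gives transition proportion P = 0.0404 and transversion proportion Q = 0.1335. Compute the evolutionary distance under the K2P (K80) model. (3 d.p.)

Under the Kimura two-parameter model, d = −½ ln(1 − 2P − Q) − ¼ ln(1 − 2Q).
1 − 2P − Q = 0.7857, giving −½ ln(0.7857) = 0.120590.
1 − 2Q = 0.733, giving −¼ ln(0.733) = 0.077652.
d = 0.120590 + 0.077652 = 0.198242.

0.198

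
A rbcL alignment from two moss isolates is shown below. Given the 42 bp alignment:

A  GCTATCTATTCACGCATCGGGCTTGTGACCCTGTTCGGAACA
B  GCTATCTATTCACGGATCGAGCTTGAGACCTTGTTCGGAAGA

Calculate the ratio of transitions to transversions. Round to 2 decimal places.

Transitions are A↔G and C↔T; transversions are all other mismatches.
Transitions: 2. Transversions: 3.
R = 2/3 = 0.666666… ≈ 0.67 (to 2 d.p.).

0.67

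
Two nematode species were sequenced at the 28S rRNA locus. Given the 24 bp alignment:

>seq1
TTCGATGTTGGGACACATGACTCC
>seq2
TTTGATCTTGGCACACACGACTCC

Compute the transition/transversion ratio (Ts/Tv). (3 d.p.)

Transitions are A↔G and C↔T; transversions are all other mismatches.
Transitions: 2. Transversions: 2.
R = 2/2 = 1.000.

1.000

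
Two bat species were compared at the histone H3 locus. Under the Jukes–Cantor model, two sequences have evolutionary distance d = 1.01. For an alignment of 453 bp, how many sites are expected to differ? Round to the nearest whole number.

251

Invert JC69: p = (3/4)(1 − e^(−4d/3)) = 0.75 × (1 − e^(-1.346667)) = 0.75 × (1 − 0.260106) = 0.554921.
Expected differing sites = pL ≈ 0.554921 × 453 = 251.379213 ≈ 251.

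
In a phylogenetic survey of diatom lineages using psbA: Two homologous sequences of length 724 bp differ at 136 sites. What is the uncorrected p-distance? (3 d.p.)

p = 136/724 = 0.187845… ≈ 0.188 (to 3 d.p.).

0.188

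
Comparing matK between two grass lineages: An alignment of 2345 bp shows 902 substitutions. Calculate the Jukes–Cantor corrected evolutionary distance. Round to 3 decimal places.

p = 902/2345 ≈ 0.384648.
d = −(3/4) ln(1 − 4p/3) = −0.75 ln(1 − 0.512864) = −0.75 ln(0.487136)
  = −0.75 × (-0.719212) = 0.539409 substitutions/site.

0.539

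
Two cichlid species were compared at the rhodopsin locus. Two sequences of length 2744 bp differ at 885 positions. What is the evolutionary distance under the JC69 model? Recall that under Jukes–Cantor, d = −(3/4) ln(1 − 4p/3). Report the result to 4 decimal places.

0.4216

p = 885/2744 ≈ 0.322522.
d = −(3/4) ln(1 − 4p/3) = −0.75 ln(1 − 0.430029) = −0.75 ln(0.569971)
  = −0.75 × (-0.562170) = 0.421628 substitutions/site.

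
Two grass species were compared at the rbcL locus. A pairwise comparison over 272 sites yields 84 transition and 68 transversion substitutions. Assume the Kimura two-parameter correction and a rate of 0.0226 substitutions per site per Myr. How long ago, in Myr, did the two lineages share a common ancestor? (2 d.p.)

26.20

P = 84/272 ≈ 0.308824 and Q = 68/272 = 0.25.
Under the Kimura two-parameter model, d = −½ ln(1 − 2P − Q) − ¼ ln(1 − 2Q).
1 − 2P − Q = 0.132352, giving −½ ln(0.132352) = 1.011145.
1 − 2Q = 0.5, giving −¼ ln(0.5) = 0.173287.
d = 1.011145 + 0.173287 = 1.184432.
Under a molecular clock d = 2μt, so t = d/(2μ) = 1.184432 / (2 × 0.0226) = 26.20 Myr.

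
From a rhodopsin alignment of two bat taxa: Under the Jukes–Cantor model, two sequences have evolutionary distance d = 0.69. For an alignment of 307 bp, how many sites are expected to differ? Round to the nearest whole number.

138

Invert JC69: p = (3/4)(1 − e^(−4d/3)) = 0.75 × (1 − e^(-0.92)) = 0.75 × (1 − 0.398519) = 0.451111.
Expected differing sites = pL ≈ 0.451111 × 307 = 138.491077 ≈ 138.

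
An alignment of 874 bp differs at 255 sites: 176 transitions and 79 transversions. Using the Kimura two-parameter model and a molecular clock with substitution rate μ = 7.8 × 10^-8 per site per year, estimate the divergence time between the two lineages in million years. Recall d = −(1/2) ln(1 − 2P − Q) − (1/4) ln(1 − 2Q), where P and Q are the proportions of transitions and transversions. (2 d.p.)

2.50

P = 176/874 ≈ 0.201373 and Q = 79/874 ≈ 0.090389.
Under the Kimura two-parameter model, d = −½ ln(1 − 2P − Q) − ¼ ln(1 − 2Q).
1 − 2P − Q = 0.506865, giving −½ ln(0.506865) = 0.339755.
1 − 2Q = 0.819222, giving −¼ ln(0.819222) = 0.049850.
d = 0.339755 + 0.049850 = 0.389605.
Under a molecular clock d = 2μt, so t = d/(2μ) = 0.389605 / (2 × 7.8 × 10^-8) = 2.50 million years.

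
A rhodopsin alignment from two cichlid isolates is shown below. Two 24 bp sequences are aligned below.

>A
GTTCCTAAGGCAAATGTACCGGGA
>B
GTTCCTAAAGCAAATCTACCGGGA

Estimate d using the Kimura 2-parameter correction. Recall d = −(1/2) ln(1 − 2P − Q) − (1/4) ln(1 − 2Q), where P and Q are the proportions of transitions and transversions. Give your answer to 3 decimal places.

0.089

Of 24 sites, 1 differences are transitions and 1 are transversions, so P = 1/24 ≈ 0.041667 and Q = 1/24 ≈ 0.041667.
Under the Kimura two-parameter model, d = −½ ln(1 − 2P − Q) − ¼ ln(1 − 2Q).
1 − 2P − Q = 0.874999, giving −½ ln(0.874999) = 0.066766.
1 − 2Q = 0.916666, giving −¼ ln(0.916666) = 0.021753.
d = 0.066766 + 0.021753 = 0.088519.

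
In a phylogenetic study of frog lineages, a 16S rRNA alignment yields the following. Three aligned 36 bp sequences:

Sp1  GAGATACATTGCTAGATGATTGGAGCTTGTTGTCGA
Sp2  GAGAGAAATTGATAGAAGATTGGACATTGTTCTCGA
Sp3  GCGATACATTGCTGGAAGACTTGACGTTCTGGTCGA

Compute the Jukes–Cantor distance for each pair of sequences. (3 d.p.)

Sp1–Sp2: 7/36 sites differ → p ≈ 0.194444, d = −0.75 ln(1 − 0.259259) = 0.225078 ≈ 0.225.
Sp1–Sp3: 9/36 sites differ → p = 0.25, d = −0.75 ln(1 − 0.333333) = 0.304098 ≈ 0.304.
Sp2–Sp3: 11/36 sites differ → p ≈ 0.305556, d = −0.75 ln(1 − 0.407408) = 0.392437 ≈ 0.392.

d(Sp1,Sp2) = 0.225, d(Sp1,Sp3) = 0.304, d(Sp2,Sp3) = 0.392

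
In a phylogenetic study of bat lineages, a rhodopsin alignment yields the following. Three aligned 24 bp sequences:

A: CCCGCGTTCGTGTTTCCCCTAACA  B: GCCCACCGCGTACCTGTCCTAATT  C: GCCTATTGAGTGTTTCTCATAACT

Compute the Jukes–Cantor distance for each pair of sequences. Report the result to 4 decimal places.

A–B: 13/24 sites differ → p ≈ 0.541667, d = −0.75 ln(1 − 0.722223) = 0.960702 ≈ 0.9607.
A–C: 9/24 sites differ → p = 0.375, d = −0.75 ln(1 − 0.5) = 0.519860 ≈ 0.5199.
B–C: 10/24 sites differ → p ≈ 0.416667, d = −0.75 ln(1 − 0.555556) = 0.608198 ≈ 0.6082.

d(A,B) = 0.9607, d(A,C) = 0.5199, d(B,C) = 0.6082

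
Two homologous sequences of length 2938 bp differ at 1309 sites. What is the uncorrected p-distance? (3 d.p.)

0.446

p = 1309/2938 = 0.445541… ≈ 0.446 (to 3 d.p.).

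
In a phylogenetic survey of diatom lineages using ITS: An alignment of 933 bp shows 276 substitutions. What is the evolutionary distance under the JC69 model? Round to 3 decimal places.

p = 276/933 ≈ 0.29582.
d = −(3/4) ln(1 − 4p/3) = −0.75 ln(1 − 0.394427) = −0.75 ln(0.605573)
  = −0.75 × (-0.501580) = 0.376185 substitutions/site.

0.376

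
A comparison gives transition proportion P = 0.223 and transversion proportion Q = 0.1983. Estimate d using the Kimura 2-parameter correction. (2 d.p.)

Under the Kimura two-parameter model, d = −½ ln(1 − 2P − Q) − ¼ ln(1 − 2Q).
1 − 2P − Q = 0.3557, giving −½ ln(0.3557) = 0.516834.
1 − 2Q = 0.6034, giving −¼ ln(0.6034) = 0.126294.
d = 0.516834 + 0.126294 = 0.643128.

0.64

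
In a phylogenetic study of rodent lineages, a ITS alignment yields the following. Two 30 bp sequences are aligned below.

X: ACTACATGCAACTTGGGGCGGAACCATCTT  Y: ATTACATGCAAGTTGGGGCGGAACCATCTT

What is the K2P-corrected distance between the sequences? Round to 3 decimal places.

Of 30 sites, 1 differences are transitions and 1 are transversions, so P = 1/30 ≈ 0.033333 and Q = 1/30 ≈ 0.033333.
Under the Kimura two-parameter model, d = −½ ln(1 − 2P − Q) − ¼ ln(1 − 2Q).
1 − 2P − Q = 0.900001, giving −½ ln(0.900001) = 0.052680.
1 − 2Q = 0.933334, giving −¼ ln(0.933334) = 0.017248.
d = 0.052680 + 0.017248 = 0.069928.

0.070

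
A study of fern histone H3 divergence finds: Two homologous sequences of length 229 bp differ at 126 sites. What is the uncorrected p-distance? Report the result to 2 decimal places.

p = 126/229 = 0.550218… ≈ 0.55 (to 2 d.p.).

0.55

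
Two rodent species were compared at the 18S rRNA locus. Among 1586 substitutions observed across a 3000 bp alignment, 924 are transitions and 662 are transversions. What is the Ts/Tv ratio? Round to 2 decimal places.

1.40

R = 924/662 = 1.395770… ≈ 1.40 (to 2 d.p.).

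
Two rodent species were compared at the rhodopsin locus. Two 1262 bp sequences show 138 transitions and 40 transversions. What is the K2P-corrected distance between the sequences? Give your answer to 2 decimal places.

P = 138/1262 ≈ 0.10935 and Q = 40/1262 ≈ 0.031696.
Under the Kimura two-parameter model, d = −½ ln(1 − 2P − Q) − ¼ ln(1 − 2Q).
1 − 2P − Q = 0.749604, giving −½ ln(0.749604) = 0.144105.
1 − 2Q = 0.936608, giving −¼ ln(0.936608) = 0.016373.
d = 0.144105 + 0.016373 = 0.160478.

0.16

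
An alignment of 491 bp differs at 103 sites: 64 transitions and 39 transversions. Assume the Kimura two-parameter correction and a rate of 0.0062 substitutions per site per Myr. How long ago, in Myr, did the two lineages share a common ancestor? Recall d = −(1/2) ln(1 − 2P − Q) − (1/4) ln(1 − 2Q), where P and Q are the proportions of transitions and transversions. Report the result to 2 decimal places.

20.25

P = 64/491 ≈ 0.130346 and Q = 39/491 ≈ 0.07943.
Under the Kimura two-parameter model, d = −½ ln(1 − 2P − Q) − ¼ ln(1 − 2Q).
1 − 2P − Q = 0.659878, giving −½ ln(0.659878) = 0.207850.
1 − 2Q = 0.84114, giving −¼ ln(0.84114) = 0.043249.
d = 0.207850 + 0.043249 = 0.251099.
Under a molecular clock d = 2μt, so t = d/(2μ) = 0.251099 / (2 × 0.0062) = 20.25 Myr.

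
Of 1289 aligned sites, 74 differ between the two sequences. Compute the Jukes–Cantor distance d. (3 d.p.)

p = 74/1289 ≈ 0.057409.
d = −(3/4) ln(1 − 4p/3) = −0.75 ln(1 − 0.076545) = −0.75 ln(0.923455)
  = −0.75 × (-0.079633) = 0.059725 substitutions/site.

0.060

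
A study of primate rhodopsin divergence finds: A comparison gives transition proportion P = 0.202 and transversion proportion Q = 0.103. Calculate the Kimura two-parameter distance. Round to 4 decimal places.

0.4113

Under the Kimura two-parameter model, d = −½ ln(1 − 2P − Q) − ¼ ln(1 − 2Q).
1 − 2P − Q = 0.493, giving −½ ln(0.493) = 0.353623.
1 − 2Q = 0.794, giving −¼ ln(0.794) = 0.057668.
d = 0.353623 + 0.057668 = 0.411291.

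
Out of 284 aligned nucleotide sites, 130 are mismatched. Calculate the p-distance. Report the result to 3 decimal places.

p = 130/284 = 0.457746… ≈ 0.458 (to 3 d.p.).

0.458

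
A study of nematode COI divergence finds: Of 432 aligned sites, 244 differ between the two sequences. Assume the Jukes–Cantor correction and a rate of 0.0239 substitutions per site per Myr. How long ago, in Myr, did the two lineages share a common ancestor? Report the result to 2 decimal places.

21.95

p = 244/432 ≈ 0.564815.
d = −(3/4) ln(1 − 4p/3) = −0.75 ln(1 − 0.753087) = −0.75 ln(0.246913)
  = −0.75 × (-1.398719) = 1.049039 substitutions/site.
Under a molecular clock d = 2μt, so t = d/(2μ) = 1.049039 / (2 × 0.0239) = 21.95 Myr.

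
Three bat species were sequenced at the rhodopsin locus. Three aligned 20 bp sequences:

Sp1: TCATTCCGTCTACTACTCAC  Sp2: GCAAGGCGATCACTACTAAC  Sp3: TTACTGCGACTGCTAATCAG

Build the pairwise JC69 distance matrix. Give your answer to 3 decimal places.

Sp1–Sp2: 8/20 sites differ → p = 0.4, d = −0.75 ln(1 − 0.533333) = 0.571605 ≈ 0.572.
Sp1–Sp3: 7/20 sites differ → p = 0.35, d = −0.75 ln(1 − 0.466667) = 0.471457 ≈ 0.471.
Sp2–Sp3: 10/20 sites differ → p = 0.5, d = −0.75 ln(1 − 0.666667) = 0.823960 ≈ 0.824.

d(Sp1,Sp2) = 0.572, d(Sp1,Sp3) = 0.471, d(Sp2,Sp3) = 0.824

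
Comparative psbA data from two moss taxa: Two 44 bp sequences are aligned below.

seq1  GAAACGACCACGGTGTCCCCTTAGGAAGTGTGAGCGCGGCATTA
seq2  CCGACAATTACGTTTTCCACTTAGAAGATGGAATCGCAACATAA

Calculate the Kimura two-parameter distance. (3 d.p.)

0.619

Of 44 sites, 10 differences are transitions and 8 are transversions, so P = 10/44 ≈ 0.227273 and Q = 8/44 ≈ 0.181818.
Under the Kimura two-parameter model, d = −½ ln(1 − 2P − Q) − ¼ ln(1 − 2Q).
1 − 2P − Q = 0.363636, giving −½ ln(0.363636) = 0.505801.
1 − 2Q = 0.636364, giving −¼ ln(0.636364) = 0.112996.
d = 0.505801 + 0.112996 = 0.618797.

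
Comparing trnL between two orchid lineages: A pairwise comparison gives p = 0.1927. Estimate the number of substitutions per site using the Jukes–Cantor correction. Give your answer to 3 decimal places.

d = −(3/4) ln(1 − 4p/3) = −0.75 ln(1 − 0.256933) = −0.75 ln(0.743067)
  = −0.75 × (-0.296969) = 0.222727 substitutions/site.

0.223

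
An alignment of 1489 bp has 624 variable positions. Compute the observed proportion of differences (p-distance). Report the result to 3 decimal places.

p = 624/1489 = 0.419073… ≈ 0.419 (to 3 d.p.).

0.419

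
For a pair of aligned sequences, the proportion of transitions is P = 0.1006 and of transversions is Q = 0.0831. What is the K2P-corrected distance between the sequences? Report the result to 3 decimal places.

Under the Kimura two-parameter model, d = −½ ln(1 − 2P − Q) − ¼ ln(1 − 2Q).
1 − 2P − Q = 0.7157, giving −½ ln(0.7157) = 0.167247.
1 − 2Q = 0.8338, giving −¼ ln(0.8338) = 0.045440.
d = 0.167247 + 0.045440 = 0.212687.

0.213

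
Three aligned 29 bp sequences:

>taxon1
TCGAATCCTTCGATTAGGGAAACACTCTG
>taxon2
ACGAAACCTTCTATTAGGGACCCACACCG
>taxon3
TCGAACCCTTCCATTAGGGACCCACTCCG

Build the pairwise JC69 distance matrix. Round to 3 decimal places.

d(taxon1,taxon2) = 0.291, d(taxon1,taxon3) = 0.196, d(taxon2,taxon3) = 0.152

taxon1–taxon2: 7/29 sites differ → p ≈ 0.241379, d = −0.75 ln(1 − 0.321839) = 0.291278 ≈ 0.291.
taxon1–taxon3: 5/29 sites differ → p ≈ 0.172414, d = −0.75 ln(1 − 0.229885) = 0.195912 ≈ 0.196.
taxon2–taxon3: 4/29 sites differ → p ≈ 0.137931, d = −0.75 ln(1 − 0.183908) = 0.152421 ≈ 0.152.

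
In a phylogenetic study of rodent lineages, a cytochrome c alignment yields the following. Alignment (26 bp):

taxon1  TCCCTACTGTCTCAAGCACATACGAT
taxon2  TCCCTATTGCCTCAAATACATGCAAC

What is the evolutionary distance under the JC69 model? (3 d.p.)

The sequences differ at 7 of 26 sites (7, 10, 16, 17, 22, 24, 26), so p = 7/26 ≈ 0.269231.
d = −(3/4) ln(1 − 4p/3) = −0.75 ln(1 − 0.358975) = −0.75 ln(0.641025)
  = −0.75 × (-0.444687) = 0.333515 substitutions/site.

0.334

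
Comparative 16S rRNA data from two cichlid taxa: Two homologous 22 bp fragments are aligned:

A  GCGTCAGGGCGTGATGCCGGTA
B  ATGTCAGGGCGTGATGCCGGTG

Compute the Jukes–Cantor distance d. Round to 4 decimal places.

0.1505

The sequences differ at 3 of 22 sites (1, 2, 22), so p = 3/22 ≈ 0.136364.
d = −(3/4) ln(1 − 4p/3) = −0.75 ln(1 − 0.181819) = −0.75 ln(0.818181)
  = −0.75 × (-0.200672) = 0.150504 substitutions/site.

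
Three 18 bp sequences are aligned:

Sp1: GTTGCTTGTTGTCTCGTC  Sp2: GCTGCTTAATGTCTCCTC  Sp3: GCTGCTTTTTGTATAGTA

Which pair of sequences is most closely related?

Sp1 and Sp2

Sp1–Sp2: 4/18 differ, p = 0.222, d = 0.264.
Sp1–Sp3: 5/18 differ, p = 0.278, d = 0.347.
Sp2–Sp3: 6/18 differ, p = 0.333, d = 0.441.
The smallest distance is between Sp1 and Sp2.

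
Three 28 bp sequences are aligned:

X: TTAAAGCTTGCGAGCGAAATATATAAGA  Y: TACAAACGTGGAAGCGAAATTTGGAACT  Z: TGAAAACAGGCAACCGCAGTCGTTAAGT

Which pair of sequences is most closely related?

X–Y: 11/28 differ, p = 0.393, d = 0.556.
X–Z: 12/28 differ, p = 0.429, d = 0.635.
Y–Z: 13/28 differ, p = 0.464, d = 0.724.
The smallest distance is between X and Y.

X and Y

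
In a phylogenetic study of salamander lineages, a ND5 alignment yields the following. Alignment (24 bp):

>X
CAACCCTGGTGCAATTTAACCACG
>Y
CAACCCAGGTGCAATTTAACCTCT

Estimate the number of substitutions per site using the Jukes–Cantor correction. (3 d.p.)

0.137

The sequences differ at 3 of 24 sites (7, 22, 24), so p = 3/24 = 0.125.
d = −(3/4) ln(1 − 4p/3) = −0.75 ln(1 − 0.166667) = −0.75 ln(0.833333)
  = −0.75 × (-0.182322) = 0.136742 substitutions/site.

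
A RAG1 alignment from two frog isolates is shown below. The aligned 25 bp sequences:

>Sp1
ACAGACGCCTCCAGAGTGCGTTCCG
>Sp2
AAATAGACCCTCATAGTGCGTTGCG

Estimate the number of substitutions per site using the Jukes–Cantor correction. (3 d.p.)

The sequences differ at 8 of 25 sites (2, 4, 6, 7, 10, 11, 14, 23), so p = 8/25 = 0.32.
d = −(3/4) ln(1 − 4p/3) = −0.75 ln(1 − 0.426667) = −0.75 ln(0.573333)
  = −0.75 × (-0.556289) = 0.417217 substitutions/site.

0.417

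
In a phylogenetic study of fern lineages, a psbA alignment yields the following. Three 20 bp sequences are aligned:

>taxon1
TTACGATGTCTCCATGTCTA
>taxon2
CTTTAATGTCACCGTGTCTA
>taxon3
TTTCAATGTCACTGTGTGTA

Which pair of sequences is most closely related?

taxon2 and taxon3

taxon1–taxon2: 6/20 differ, p = 0.300, d = 0.383.
taxon1–taxon3: 6/20 differ, p = 0.300, d = 0.383.
taxon2–taxon3: 4/20 differ, p = 0.200, d = 0.233.
The smallest distance is between taxon2 and taxon3.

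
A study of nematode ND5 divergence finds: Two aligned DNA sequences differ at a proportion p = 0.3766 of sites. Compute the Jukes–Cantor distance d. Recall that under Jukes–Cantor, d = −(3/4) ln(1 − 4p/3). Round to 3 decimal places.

0.523

d = −(3/4) ln(1 − 4p/3) = −0.75 ln(1 − 0.502133) = −0.75 ln(0.497867)
  = −0.75 × (-0.697422) = 0.523067 substitutions/site.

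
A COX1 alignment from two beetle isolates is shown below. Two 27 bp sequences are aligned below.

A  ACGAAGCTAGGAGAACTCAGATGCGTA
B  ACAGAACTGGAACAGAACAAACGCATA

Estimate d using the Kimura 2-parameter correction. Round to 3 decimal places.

Of 27 sites, 9 differences are transitions and 3 are transversions, so P = 9/27 ≈ 0.333333 and Q = 3/27 ≈ 0.111111.
Under the Kimura two-parameter model, d = −½ ln(1 − 2P − Q) − ¼ ln(1 − 2Q).
1 − 2P − Q = 0.222223, giving −½ ln(0.222223) = 0.752037.
1 − 2Q = 0.777778, giving −¼ ln(0.777778) = 0.062829.
d = 0.752037 + 0.062829 = 0.814866.

0.815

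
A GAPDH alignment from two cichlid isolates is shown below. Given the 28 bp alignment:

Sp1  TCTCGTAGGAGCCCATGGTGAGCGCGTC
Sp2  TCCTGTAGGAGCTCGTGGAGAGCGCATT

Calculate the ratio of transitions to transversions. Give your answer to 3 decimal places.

Transitions are A↔G and C↔T; transversions are all other mismatches.
Transitions: 6. Transversions: 1.
R = 6/1 = 6.000.

6.000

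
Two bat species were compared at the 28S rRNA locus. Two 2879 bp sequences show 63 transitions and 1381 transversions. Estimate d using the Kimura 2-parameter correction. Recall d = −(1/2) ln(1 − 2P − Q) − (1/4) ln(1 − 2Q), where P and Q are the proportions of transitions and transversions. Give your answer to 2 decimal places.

1.17

P = 63/2879 ≈ 0.021883 and Q = 1381/2879 ≈ 0.47968.
Under the Kimura two-parameter model, d = −½ ln(1 − 2P − Q) − ¼ ln(1 − 2Q).
1 − 2P − Q = 0.476554, giving −½ ln(0.476554) = 0.370587.
1 − 2Q = 0.04064, giving −¼ ln(0.04064) = 0.800751.
d = 0.370587 + 0.800751 = 1.171338.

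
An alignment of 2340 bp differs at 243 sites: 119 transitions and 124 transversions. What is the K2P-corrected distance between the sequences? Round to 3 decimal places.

0.112

P = 119/2340 ≈ 0.050855 and Q = 124/2340 ≈ 0.052991.
Under the Kimura two-parameter model, d = −½ ln(1 − 2P − Q) − ¼ ln(1 − 2Q).
1 − 2P − Q = 0.845299, giving −½ ln(0.845299) = 0.084032.
1 − 2Q = 0.894018, giving −¼ ln(0.894018) = 0.028007.
d = 0.084032 + 0.028007 = 0.112039.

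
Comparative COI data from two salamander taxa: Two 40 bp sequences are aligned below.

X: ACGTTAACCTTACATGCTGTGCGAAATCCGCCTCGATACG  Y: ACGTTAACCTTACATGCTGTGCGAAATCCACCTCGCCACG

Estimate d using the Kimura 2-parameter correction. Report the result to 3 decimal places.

0.080

Of 40 sites, 2 differences are transitions and 1 are transversions, so P = 2/40 = 0.05 and Q = 1/40 = 0.025.
Under the Kimura two-parameter model, d = −½ ln(1 − 2P − Q) − ¼ ln(1 − 2Q).
1 − 2P − Q = 0.875, giving −½ ln(0.875) = 0.066766.
1 − 2Q = 0.95, giving −¼ ln(0.95) = 0.012823.
d = 0.066766 + 0.012823 = 0.079589.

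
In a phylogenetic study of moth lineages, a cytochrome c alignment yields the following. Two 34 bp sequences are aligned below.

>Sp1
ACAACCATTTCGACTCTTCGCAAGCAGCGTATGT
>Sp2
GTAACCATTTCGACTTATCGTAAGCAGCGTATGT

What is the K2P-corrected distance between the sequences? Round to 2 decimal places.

Of 34 sites, 4 differences are transitions and 1 are transversions, so P = 4/34 ≈ 0.117647 and Q = 1/34 ≈ 0.029412.
Under the Kimura two-parameter model, d = −½ ln(1 − 2P − Q) − ¼ ln(1 − 2Q).
1 − 2P − Q = 0.735294, giving −½ ln(0.735294) = 0.153742.
1 − 2Q = 0.941176, giving −¼ ln(0.941176) = 0.015156.
d = 0.153742 + 0.015156 = 0.168898.

0.17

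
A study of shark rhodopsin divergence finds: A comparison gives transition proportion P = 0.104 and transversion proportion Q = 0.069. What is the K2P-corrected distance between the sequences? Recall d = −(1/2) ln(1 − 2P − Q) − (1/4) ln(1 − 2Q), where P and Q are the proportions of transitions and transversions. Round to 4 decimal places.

Under the Kimura two-parameter model, d = −½ ln(1 − 2P − Q) − ¼ ln(1 − 2Q).
1 − 2P − Q = 0.723, giving −½ ln(0.723) = 0.162173.
1 − 2Q = 0.862, giving −¼ ln(0.862) = 0.037125.
d = 0.162173 + 0.037125 = 0.199298.

0.1993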